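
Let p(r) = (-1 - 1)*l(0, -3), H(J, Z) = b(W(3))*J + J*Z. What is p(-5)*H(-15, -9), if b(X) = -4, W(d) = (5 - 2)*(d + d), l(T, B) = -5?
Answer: 1950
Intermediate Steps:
W(d) = 6*d (W(d) = 3*(2*d) = 6*d)
H(J, Z) = -4*J + J*Z
p(r) = 10 (p(r) = (-1 - 1)*(-5) = -2*(-5) = 10)
p(-5)*H(-15, -9) = 10*(-15*(-4 - 9)) = 10*(-15*(-13)) = 10*195 = 1950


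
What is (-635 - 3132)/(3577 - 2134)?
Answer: -3767/1443 ≈ -2.6105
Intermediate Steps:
(-635 - 3132)/(3577 - 2134) = -3767/1443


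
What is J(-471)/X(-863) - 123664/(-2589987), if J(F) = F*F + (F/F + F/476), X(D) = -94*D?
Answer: 278268269237635/100009944497064 ≈ 2.7824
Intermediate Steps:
J(F) = 1 + F**2 + F/476 (J(F) = F**2 + (1 + F*(1/476)) = F**2 + (1 + F/476) = 1 + F**2 + F/476)
J(-471)/X(-863) - 123664/(-2589987) = (1 + (-471)**2 + (1/476)*(-471))/((-94*(-863))) - 123664/(-2589987) = (1 + 221841 - 471/476)/81122 - 123664*(-1/2589987) = (105596321/476)*(1/81122) + 123664/2589987 = 105596321/38614072 + 123664/2589987 = 278268269237635/100009944497064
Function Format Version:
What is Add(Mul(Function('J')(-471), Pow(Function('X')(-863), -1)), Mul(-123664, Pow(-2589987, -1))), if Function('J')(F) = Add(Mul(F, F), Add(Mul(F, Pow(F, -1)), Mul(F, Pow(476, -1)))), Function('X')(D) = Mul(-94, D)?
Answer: Rational(278268269237635, 100009944497064) ≈ 2.7824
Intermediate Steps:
Function('J')(F) = Add(1, Pow(F, 2), Mul(Rational(1, 476), F)) (Function('J')(F) = Add(Pow(F, 2), Add(1, Mul(F, Rational(1, 476)))) = Add(Pow(F, 2), Add(1, Mul(Rational(1, 476), F))) = Add(1, Pow(F, 2), Mul(Rational(1, 476), F)))
Add(Mul(Function('J')(-471), Pow(Function('X')(-863), -1)), Mul(-123664, Pow(-2589987, -1))) = Add(Mul(Add(1, Pow(-471, 2), Mul(Rational(1, 476), -471)), Pow(Mul(-94, -863), -1)), Mul(-123664, Pow(-2589987, -1))) = Add(Mul(Add(1, 221841, Rational(-471, 476)), Pow(81122, -1)), Mul(-123664, Rational(-1, 2589987))) = Add(Mul(Rational(105596321, 476), Rational(1, 81122)), Rational(123664, 2589987)) = Add(Rational(105596321, 38614072), Rational(123664, 2589987)) = Rational(278268269237635, 100009944497064)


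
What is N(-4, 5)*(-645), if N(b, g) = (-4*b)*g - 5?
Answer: -48375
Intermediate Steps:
N(b, g) = -5 - 4*b*g (N(b, g) = -4*b*g - 5 = -5 - 4*b*g)
N(-4, 5)*(-645) = (-5 - 4*(-4)*5)*(-645) = (-5 + 80)*(-645) = 75*(-645) = -48375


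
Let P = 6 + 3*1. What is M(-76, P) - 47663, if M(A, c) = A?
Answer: -47739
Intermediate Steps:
P = 9 (P = 6 + 3 = 9)
M(-76, P) - 47663 = -76 - 47663 = -47739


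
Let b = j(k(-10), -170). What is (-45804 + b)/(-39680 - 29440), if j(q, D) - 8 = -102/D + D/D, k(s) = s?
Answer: 19081/28800 ≈ 0.66253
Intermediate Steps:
j(q, D) = 9 - 102/D (j(q, D) = 8 + (-102/D + D/D) = 8 + (-102/D + 1) = 8 + (1 - 102/D) = 9 - 102/D)
b = 48/5 (b = 9 - 102/(-170) = 9 - 102*(-1/170) = 9 + ⅗ = 48/5 ≈ 9.6000)
(-45804 + b)/(-39680 - 29440) = (-45804 + 48/5)/(-39680 - 29440) = -228972/5/(-69120) = -228972/5*(-1/69120) = 19081/28800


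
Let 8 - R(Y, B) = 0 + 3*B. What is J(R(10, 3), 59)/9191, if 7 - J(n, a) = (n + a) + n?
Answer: -50/9191 ≈ -0.0054401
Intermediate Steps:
R(Y, B) = 8 - 3*B (R(Y, B) = 8 - (0 + 3*B) = 8 - 3*B)
J(n, a) = 7 - a - 2*n (J(n, a) = 7 - ((n + a) + n) = 7 - ((a + n) + n) = 7 - (a + 2*n) = 7 + (-a - 2*n) = 7 - a - 2*n)
J(R(10, 3), 59)/9191 = (7 - 1*59 - 2*(8 - 3*3))/9191 = (7 - 59 - 2*(8 - 9))*(1/9191) = (7 - 59 - 2*(-1))*(1/9191) = (7 - 59 + 2)*(1/9191) = -50*1/9191 = -50/9191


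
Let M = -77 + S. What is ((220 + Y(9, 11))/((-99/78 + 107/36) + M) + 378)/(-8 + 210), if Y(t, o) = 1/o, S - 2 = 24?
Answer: 47398095/25631881 ≈ 1.8492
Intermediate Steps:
S = 26 (S = 2 + 24 = 26)
M = -51 (M = -77 + 26 = -51)
Y(t, o) = 1/o
((220 + Y(9, 11))/((-99/78 + 107/36) + M) + 378)/(-8 + 210) = ((220 + 1/11)/((-99/78 + 107/36) - 51) + 378)/(-8 + 210) = ((220 + 1/11)/((-99*1/78 + 107*(1/36)) - 51) + 378)/202 = (2421/(11*((-33/26 + 107/36) - 51)) + 378)*(1/202) = (2421/(11*(797/468 - 51)) + 378)*(1/202) = (2421/(11*(-23071/468)) + 378)*(1/202) = ((2421/11)*(-468/23071) + 378)*(1/202) = (-1133028/253781 + 378)*(1/202) = (94796190/253781)*(1/202) = 47398095/25631881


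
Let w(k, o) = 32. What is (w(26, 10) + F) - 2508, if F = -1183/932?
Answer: -2308815/932 ≈ -2477.3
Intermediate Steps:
F = -1183/932 (F = -1183*1/932 = -1183/932 ≈ -1.2693)
(w(26, 10) + F) - 2508 = (32 - 1183/932) - 2508 = 28641/932 - 2508 = -2308815/932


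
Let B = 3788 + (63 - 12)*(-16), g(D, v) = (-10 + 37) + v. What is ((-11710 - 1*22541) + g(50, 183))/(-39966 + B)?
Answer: 34041/36994 ≈ 0.92018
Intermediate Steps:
g(D, v) = 27 + v
B = 2972 (B = 3788 + 51*(-16) = 3788 - 816 = 2972)
((-11710 - 1*22541) + g(50, 183))/(-39966 + B) = ((-11710 - 1*22541) + (27 + 183))/(-39966 + 2972) = ((-11710 - 22541) + 210)/(-36994) = (-34251 + 210)*(-1/36994) = -34041*(-1/36994) = 34041/36994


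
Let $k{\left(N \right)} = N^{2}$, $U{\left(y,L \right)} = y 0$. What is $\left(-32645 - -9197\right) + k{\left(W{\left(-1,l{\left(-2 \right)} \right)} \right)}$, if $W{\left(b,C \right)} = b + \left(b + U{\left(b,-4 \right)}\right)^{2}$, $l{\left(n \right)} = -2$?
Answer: $-23448$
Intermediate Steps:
$U{\left(y,L \right)} = 0$
$W{\left(b,C \right)} = b + b^{2}$ ($W{\left(b,C \right)} = b + \left(b + 0\right)^{2} = b + b^{2}$)
$\left(-32645 - -9197\right) + k{\left(W{\left(-1,l{\left(-2 \right)} \right)} \right)} = \left(-32645 - -9197\right) + \left(- (1 - 1)\right)^{2} = \left(-32645 + \left(\left(-4317 - 1535\right) + 15049\right)\right) + \left(\left(-1\right) 0\right)^{2} = \left(-32645 + \left(-5852 + 15049\right)\right) + 0^{2} = \left(-32645 + 9197\right) + 0 = -23448 + 0 = -23448$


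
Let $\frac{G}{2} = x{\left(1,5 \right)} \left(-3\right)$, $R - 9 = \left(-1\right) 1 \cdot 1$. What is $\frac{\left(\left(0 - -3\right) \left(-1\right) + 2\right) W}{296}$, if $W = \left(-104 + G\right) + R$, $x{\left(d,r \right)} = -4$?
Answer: $\frac{9}{37} \approx 0.24324$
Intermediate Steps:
$R = 8$ ($R = 9 + \left(-1\right) 1 \cdot 1 = 9 - 1 = 8$)
$G = 24$ ($G = 2 \left(\left(-4\right) \left(-3\right)\right) = 2 \cdot 12 = 24$)
$W = -72$ ($W = \left(-104 + 24\right) + 8 = -80 + 8 = -72$)
$\frac{\left(\left(0 - -3\right) \left(-1\right) + 2\right) W}{296} = \frac{\left(\left(0 - -3\right) \left(-1\right) + 2\right) \left(-72\right)}{296} = \left(\left(0 + 3\right) \left(-1\right) + 2\right) \left(-72\right) \frac{1}{296} = \left(3 \left(-1\right) + 2\right) \left(-72\right) \frac{1}{296} = \left(-3 + 2\right) \left(-72\right) \frac{1}{296} = \left(-1\right) \left(-72\right) \frac{1}{296} = 72 \cdot \frac{1}{296} = \frac{9}{37}$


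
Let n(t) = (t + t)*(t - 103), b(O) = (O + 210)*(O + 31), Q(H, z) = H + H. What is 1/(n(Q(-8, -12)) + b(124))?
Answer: 1/55578 ≈ 1.7993e-5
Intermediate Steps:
Q(H, z) = 2*H
b(O) = (31 + O)*(210 + O) (b(O) = (210 + O)*(31 + O) = (31 + O)*(210 + O))
n(t) = 2*t*(-103 + t) (n(t) = (2*t)*(-103 + t) = 2*t*(-103 + t))
1/(n(Q(-8, -12)) + b(124)) = 1/(2*(2*(-8))*(-103 + 2*(-8)) + (6510 + 124**2 + 241*124)) = 1/(2*(-16)*(-103 - 16) + (6510 + 15376 + 29884)) = 1/(2*(-16)*(-119) + 51770) = 1/(3808 + 51770) = 1/55578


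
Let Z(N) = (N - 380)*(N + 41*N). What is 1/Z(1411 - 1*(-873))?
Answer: 1/182646912 ≈ 5.4750e-9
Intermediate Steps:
Z(N) = 42*N*(-380 + N) (Z(N) = (-380 + N)*(42*N) = 42*N*(-380 + N))
1/Z(1411 - 1*(-873)) = 1/(42*(1411 - 1*(-873))*(-380 + (1411 - 1*(-873)))) = 1/(42*(1411 + 873)*(-380 + (1411 + 873))) = 1/(42*2284*(-380 + 2284)) = 1/(42*2284*1904) = 1/182646912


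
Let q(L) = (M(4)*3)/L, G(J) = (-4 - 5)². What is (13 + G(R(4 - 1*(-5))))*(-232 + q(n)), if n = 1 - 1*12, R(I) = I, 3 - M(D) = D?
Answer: -239606/11 ≈ -21782.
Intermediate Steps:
M(D) = 3 - D
G(J) = 81 (G(J) = (-9)² = 81)
n = -11 (n = 1 - 12 = -11)
q(L) = -3/L (q(L) = ((3 - 1*4)*3)/L = ((3 - 4)*3)/L = (-1*3)/L = -3/L)
(13 + G(R(4 - 1*(-5))))*(-232 + q(n)) = (13 + 81)*(-232 - 3/(-11)) = 94*(-232 - 3*(-1/11)) = 94*(-232 + 3/11) = 94*(-2549/11) = -239606/11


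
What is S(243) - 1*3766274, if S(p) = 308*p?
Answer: -3691430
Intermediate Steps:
S(243) - 1*3766274 = 308*243 - 1*3766274 = 74844 - 3766274 = -3691430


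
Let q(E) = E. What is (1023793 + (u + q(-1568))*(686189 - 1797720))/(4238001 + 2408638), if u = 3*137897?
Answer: -10653173640/154573 ≈ -68920.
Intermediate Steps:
u = 413691
(1023793 + (u + q(-1568))*(686189 - 1797720))/(4238001 + 2408638) = (1023793 + (413691 - 1568)*(686189 - 1797720))/(4238001 + 2408638) = (1023793 + 412123*(-1111531))/6646639 = (1023793 - 458087490313)*(1/6646639) = -458086466520*1/6646639 = -10653173640/154573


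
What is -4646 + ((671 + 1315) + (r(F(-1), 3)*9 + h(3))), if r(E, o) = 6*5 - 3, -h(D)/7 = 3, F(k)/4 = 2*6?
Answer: -2438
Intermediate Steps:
F(k) = 48 (F(k) = 4*(2*6) = 4*12 = 48)
h(D) = -21 (h(D) = -7*3 = -21)
r(E, o) = 27 (r(E, o) = 30 - 3 = 27)
-4646 + ((671 + 1315) + (r(F(-1), 3)*9 + h(3))) = -4646 + ((671 + 1315) + (27*9 - 21)) = -4646 + (1986 + (243 - 21)) = -4646 + (1986 + 222) = -4646 + 2208 = -2438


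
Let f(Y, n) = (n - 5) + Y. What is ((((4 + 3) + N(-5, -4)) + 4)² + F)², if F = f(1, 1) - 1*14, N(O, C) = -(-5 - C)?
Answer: 16129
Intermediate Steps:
N(O, C) = 5 + C
f(Y, n) = -5 + Y + n (f(Y, n) = (-5 + n) + Y = -5 + Y + n)
F = -17 (F = (-5 + 1 + 1) - 1*14 = -3 - 14 = -17)
((((4 + 3) + N(-5, -4)) + 4)² + F)² = ((((4 + 3) + (5 - 4)) + 4)² - 17)² = (((7 + 1) + 4)² - 17)² = ((8 + 4)² - 17)² = (12² - 17)² = (144 - 17)² = 127² = 16129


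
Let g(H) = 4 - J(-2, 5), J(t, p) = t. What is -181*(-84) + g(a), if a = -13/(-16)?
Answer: 15210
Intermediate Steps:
a = 13/16 (a = -13*(-1/16) = 13/16 ≈ 0.81250)
g(H) = 6 (g(H) = 4 - 1*(-2) = 4 + 2 = 6)
-181*(-84) + g(a) = -181*(-84) + 6 = 15204 + 6 = 15210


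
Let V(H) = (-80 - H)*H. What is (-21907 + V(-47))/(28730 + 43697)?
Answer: -20356/72427 ≈ -0.28106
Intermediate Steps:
V(H) = H*(-80 - H)
(-21907 + V(-47))/(28730 + 43697) = (-21907 - 1*(-47)*(80 - 47))/(28730 + 43697) = (-21907 - 1*(-47)*33)/72427 = (-21907 + 1551)*(1/72427) = -20356*1/72427 = -20356/72427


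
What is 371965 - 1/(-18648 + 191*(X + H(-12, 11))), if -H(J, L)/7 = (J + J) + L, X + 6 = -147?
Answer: 11341212851/30490 ≈ 3.7197e+5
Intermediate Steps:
X = -153 (X = -6 - 147 = -153)
H(J, L) = -14*J - 7*L (H(J, L) = -7*((J + J) + L) = -7*(2*J + L) = -7*(L + 2*J) = -14*J - 7*L)
371965 - 1/(-18648 + 191*(X + H(-12, 11))) = 371965 - 1/(-18648 + 191*(-153 + (-14*(-12) - 7*11))) = 371965 - 1/(-18648 + 191*(-153 + (168 - 77))) = 371965 - 1/(-18648 + 191*(-153 + 91)) = 371965 - 1/(-18648 + 191*(-62)) = 371965 - 1/(-18648 - 11842) = 371965 - 1/(-30490) = 371965 - 1*(-1/30490) = 371965 + 1/30490 = 11341212851/30490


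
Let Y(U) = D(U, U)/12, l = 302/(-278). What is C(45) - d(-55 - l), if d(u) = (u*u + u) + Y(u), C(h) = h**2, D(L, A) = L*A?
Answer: -20673348/19321 ≈ -1070.0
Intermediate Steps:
D(L, A) = A*L
l = -151/139 (l = 302*(-1/278) = -151/139 ≈ -1.0863)
Y(U) = U**2/12 (Y(U) = (U*U)/12 = U**2*(1/12) = U**2/12)
d(u) = u + 13*u**2/12 (d(u) = (u*u + u) + u**2/12 = (u**2 + u) + u**2/12 = (u + u**2) + u**2/12 = u + 13*u**2/12)
C(45) - d(-55 - l) = 45**2 - (-55 - 1*(-151/139))*(12 + 13*(-55 - 1*(-151/139)))/12 = 2025 - (-55 + 151/139)*(12 + 13*(-55 + 151/139))/12 = 2025 - (-7494)*(12 + 13*(-7494/139))/(12*139) = 2025 - (-7494)*(12 - 97422/139)/(12*139) = 2025 - (-7494)*(-95754)/(12*139*139) = 2025 - 1*59798373/19321 = 2025 - 59798373/19321 = -20673348/19321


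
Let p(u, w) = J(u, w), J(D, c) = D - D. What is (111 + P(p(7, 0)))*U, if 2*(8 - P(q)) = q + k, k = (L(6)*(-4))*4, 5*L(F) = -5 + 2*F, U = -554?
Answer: -360654/5 ≈ -72131.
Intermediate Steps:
J(D, c) = 0
L(F) = -1 + 2*F/5 (L(F) = (-5 + 2*F)/5 = -1 + 2*F/5)
k = -112/5 (k = ((-1 + (⅖)*6)*(-4))*4 = ((-1 + 12/5)*(-4))*4 = ((7/5)*(-4))*4 = -28/5*4 = -112/5 ≈ -22.400)
p(u, w) = 0
P(q) = 96/5 - q/2 (P(q) = 8 - (q - 112/5)/2 = 8 - (-112/5 + q)/2 = 8 + (56/5 - q/2) = 96/5 - q/2)
(111 + P(p(7, 0)))*U = (111 + (96/5 - ½*0))*(-554) = (111 + (96/5 + 0))*(-554) = (111 + 96/5)*(-554) = (651/5)*(-554) = -360654/5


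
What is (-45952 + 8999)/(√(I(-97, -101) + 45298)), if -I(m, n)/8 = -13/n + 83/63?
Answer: -110859*√203727393506/288157558 ≈ -173.65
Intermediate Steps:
I(m, n) = -664/63 + 104/n (I(m, n) = -8*(-13/n + 83/63) = -8*(83/63 - 13/n) = -664/63 + 104/n)
(-45952 + 8999)/(√(I(-97, -101) + 45298)) = (-45952 + 8999)/(√((-664/63 + 104/(-101)) + 45298)) = -36953/√((-664/63 + 104*(-1/101)) + 45298) = -36953/√((-664/63 - 104/101) + 45298) = -36953/√(-73616/6363 + 45298) = -36953*3*√203727393506/288157558 = -110859*√203727393506/288157558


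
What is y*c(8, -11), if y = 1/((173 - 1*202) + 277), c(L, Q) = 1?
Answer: 1/248 ≈ 0.0040323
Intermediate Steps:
y = 1/248 (y = 1/((173 - 202) + 277) = 1/(-29 + 277) = 1/248 ≈ 0.0040323)
y*c(8, -11) = (1/248)*1 = 1/248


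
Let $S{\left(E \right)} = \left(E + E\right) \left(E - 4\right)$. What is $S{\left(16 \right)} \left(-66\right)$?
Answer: $-25344$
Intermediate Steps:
$S{\left(E \right)} = 2 E \left(-4 + E\right)$
$S{\left(16 \right)} \left(-66\right) = 2 \cdot 16 \left(-4 + 16\right) \left(-66\right) = 2 \cdot 16 \cdot 12 \left(-66\right) = 384 \left(-66\right) = -25344$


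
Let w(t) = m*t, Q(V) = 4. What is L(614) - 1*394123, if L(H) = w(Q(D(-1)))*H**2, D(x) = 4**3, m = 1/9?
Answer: -2039123/9 ≈ -2.2657e+5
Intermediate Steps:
m = 1/9 ≈ 0.11111
D(x) = 64
w(t) = t/9
L(H) = 4*H**2/9 (L(H) = ((1/9)*4)*H**2 = 4*H**2/9)
L(614) - 1*394123 = (4/9)*614**2 - 1*394123 = (4/9)*376996 - 394123 = 1507984/9 - 394123 = -2039123/9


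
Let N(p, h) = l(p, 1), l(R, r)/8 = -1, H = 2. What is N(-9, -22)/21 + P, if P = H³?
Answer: 160/21 ≈ 7.6190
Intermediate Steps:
l(R, r) = -8 (l(R, r) = 8*(-1) = -8)
N(p, h) = -8
P = 8 (P = 2³ = 8)
N(-9, -22)/21 + P = -8/21 + 8 = 160/21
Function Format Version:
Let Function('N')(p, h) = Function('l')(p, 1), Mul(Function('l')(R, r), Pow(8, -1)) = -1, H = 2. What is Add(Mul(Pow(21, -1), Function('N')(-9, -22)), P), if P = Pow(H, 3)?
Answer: Rational(160, 21) ≈ 7.6190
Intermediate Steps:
Function('l')(R, r) = -8 (Function('l')(R, r) = Mul(8, -1) = -8)
Function('N')(p, h) = -8
P = 8 (P = Pow(2, 3) = 8)
Add(Mul(Pow(21, -1), Function('N')(-9, -22)), P) = Add(Mul(Pow(21, -1), -8), 8) = Add(Mul(Rational(1, 21), -8), 8) = Add(Rational(-8, 21), 8) = Rational(160, 21)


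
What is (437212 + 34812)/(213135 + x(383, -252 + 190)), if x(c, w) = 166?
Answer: 472024/213301 ≈ 2.2129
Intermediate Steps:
(437212 + 34812)/(213135 + x(383, -252 + 190)) = (437212 + 34812)/(213135 + 166) = 472024/213301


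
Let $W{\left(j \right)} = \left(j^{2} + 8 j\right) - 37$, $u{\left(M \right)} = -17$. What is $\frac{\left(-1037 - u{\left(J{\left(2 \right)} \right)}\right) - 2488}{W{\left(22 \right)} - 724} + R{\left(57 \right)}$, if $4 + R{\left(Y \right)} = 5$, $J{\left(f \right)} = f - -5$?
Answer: $\frac{3609}{101} \approx 35.733$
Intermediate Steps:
$J{\left(f \right)} = 5 + f$ ($J{\left(f \right)} = f + 5 = 5 + f$)
$R{\left(Y \right)} = 1$ ($R{\left(Y \right)} = -4 + 5 = 1$)
$W{\left(j \right)} = -37 + j^{2} + 8 j$
$\frac{\left(-1037 - u{\left(J{\left(2 \right)} \right)}\right) - 2488}{W{\left(22 \right)} - 724} + R{\left(57 \right)} = \frac{\left(-1037 - -17\right) - 2488}{\left(-37 + 22^{2} + 8 \cdot 22\right) - 724} + 1 = \frac{\left(-1037 + 17\right) - 2488}{\left(-37 + 484 + 176\right) - 724} + 1 = \frac{-1020 - 2488}{623 - 724} + 1 = - \frac{3508}{-101} + 1 = \left(-3508\right) \left(- \frac{1}{101}\right) + 1 = \frac{3508}{101} + 1 = \frac{3609}{101}$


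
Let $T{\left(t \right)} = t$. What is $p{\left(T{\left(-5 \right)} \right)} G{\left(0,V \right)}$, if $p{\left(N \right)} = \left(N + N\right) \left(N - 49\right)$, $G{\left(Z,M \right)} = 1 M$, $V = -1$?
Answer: $-540$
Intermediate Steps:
$G{\left(Z,M \right)} = M$
$p{\left(N \right)} = 2 N \left(-49 + N\right)$
$p{\left(T{\left(-5 \right)} \right)} G{\left(0,V \right)} = 2 \left(-5\right) \left(-49 - 5\right) \left(-1\right) = 2 \left(-5\right) \left(-54\right) \left(-1\right) = 540 \left(-1\right) = -540$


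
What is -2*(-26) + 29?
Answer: 81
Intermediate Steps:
-2*(-26) + 29 = 52 + 29 = 81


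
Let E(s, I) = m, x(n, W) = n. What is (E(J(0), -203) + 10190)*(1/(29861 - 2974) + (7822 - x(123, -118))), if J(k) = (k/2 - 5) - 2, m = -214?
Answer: 2065062067664/26887 ≈ 7.6805e+7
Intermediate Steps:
J(k) = -7 + k/2 (J(k) = (k*(1/2) - 5) - 2 = (k/2 - 5) - 2 = (-5 + k/2) - 2 = -7 + k/2)
E(s, I) = -214
(E(J(0), -203) + 10190)*(1/(29861 - 2974) + (7822 - x(123, -118))) = (-214 + 10190)*(1/(29861 - 2974) + (7822 - 1*123)) = 9976*(1/26887 + (7822 - 123)) = 9976*(1/26887 + 7699) = 9976*(207003014/26887) = 2065062067664/26887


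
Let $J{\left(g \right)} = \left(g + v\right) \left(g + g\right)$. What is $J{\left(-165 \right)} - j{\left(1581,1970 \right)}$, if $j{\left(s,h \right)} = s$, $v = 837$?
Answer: $-223341$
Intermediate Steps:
$J{\left(g \right)} = 2 g \left(837 + g\right)$ ($J{\left(g \right)} = \left(g + 837\right) \left(g + g\right) = \left(837 + g\right) 2 g = 2 g \left(837 + g\right)$)
$J{\left(-165 \right)} - j{\left(1581,1970 \right)} = 2 \left(-165\right) \left(837 - 165\right) - 1581 = 2 \left(-165\right) 672 - 1581 = -221760 - 1581 = -223341$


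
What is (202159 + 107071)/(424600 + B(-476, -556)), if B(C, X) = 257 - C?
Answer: 309230/425333 ≈ 0.72703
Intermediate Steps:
(202159 + 107071)/(424600 + B(-476, -556)) = (202159 + 107071)/(424600 + (257 - 1*(-476))) = 309230/(424600 + (257 + 476)) = 309230/(424600 + 733) = 309230/425333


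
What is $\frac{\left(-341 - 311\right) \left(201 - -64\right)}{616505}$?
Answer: $- \frac{34556}{123301} \approx -0.28026$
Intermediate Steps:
$\frac{\left(-341 - 311\right) \left(201 - -64\right)}{616505} = - 652 \left(201 + 64\right) \frac{1}{616505} = \left(-652\right) 265 \cdot \frac{1}{616505} = \left(-172780\right) \frac{1}{616505} = - \frac{34556}{123301}$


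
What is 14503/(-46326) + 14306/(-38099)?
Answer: -1215289553/1764974274 ≈ -0.68856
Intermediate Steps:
14503/(-46326) + 14306/(-38099) = 14503*(-1/46326) + 14306*(-1/38099) = -14503/46326 - 14306/38099 = -1215289553/1764974274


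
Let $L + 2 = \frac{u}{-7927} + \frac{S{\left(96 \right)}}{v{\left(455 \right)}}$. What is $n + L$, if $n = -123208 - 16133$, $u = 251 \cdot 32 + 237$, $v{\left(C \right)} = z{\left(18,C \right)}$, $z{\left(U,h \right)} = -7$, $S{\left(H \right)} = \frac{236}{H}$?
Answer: $- \frac{185569946333}{1331736} \approx -1.3934 \cdot 10^{5}$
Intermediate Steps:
$v{\left(C \right)} = -7$
$u = 8269$ ($u = 8032 + 237 = 8269$)
$n = -139341$ ($n = -123208 - 16133 = -139341$)
$L = - \frac{4520357}{1331736}$ ($L = -2 + \left(\frac{8269}{-7927} + \frac{236 \cdot \frac{1}{96}}{-7}\right) = -2 + \left(8269 \left(- \frac{1}{7927}\right) + 236 \cdot \frac{1}{96} \left(- \frac{1}{7}\right)\right) = -2 + \left(- \frac{8269}{7927} + \frac{59}{24} \left(- \frac{1}{7}\right)\right) = -2 - \frac{1856885}{1331736} = - \frac{4520357}{1331736} \approx -3.3943$)
$n + L = -139341 - \frac{4520357}{1331736} = - \frac{185569946333}{1331736}$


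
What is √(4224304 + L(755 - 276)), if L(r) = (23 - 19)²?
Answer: 8*√66005 ≈ 2055.3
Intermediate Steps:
L(r) = 16 (L(r) = 4² = 16)
√(4224304 + L(755 - 276)) = √(4224304 + 16) = √4224320 = 8*√66005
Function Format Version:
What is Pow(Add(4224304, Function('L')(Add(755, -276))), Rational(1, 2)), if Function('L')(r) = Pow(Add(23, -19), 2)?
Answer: Mul(8, Pow(66005, Rational(1, 2))) ≈ 2055.3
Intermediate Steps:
Function('L')(r) = 16 (Function('L')(r) = Pow(4, 2) = 16)
Pow(Add(4224304, Function('L')(Add(755, -276))), Rational(1, 2)) = Pow(Add(4224304, 16), Rational(1, 2)) = Pow(4224320, Rational(1, 2)) = Mul(8, Pow(66005, Rational(1, 2)))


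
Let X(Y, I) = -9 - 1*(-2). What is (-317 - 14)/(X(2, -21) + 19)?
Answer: -331/12 ≈ -27.583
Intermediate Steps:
X(Y, I) = -7 (X(Y, I) = -9 + 2 = -7)
(-317 - 14)/(X(2, -21) + 19) = (-317 - 14)/(-7 + 19) = -331/12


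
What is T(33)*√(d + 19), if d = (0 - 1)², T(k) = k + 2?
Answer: 70*√5 ≈ 156.52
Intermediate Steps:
T(k) = 2 + k
d = 1 (d = (-1)² = 1)
T(33)*√(d + 19) = (2 + 33)*√(1 + 19) = 35*√20 = 35*(2*√5) = 70*√5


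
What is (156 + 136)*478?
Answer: 139576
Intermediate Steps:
(156 + 136)*478 = 292*478 = 139576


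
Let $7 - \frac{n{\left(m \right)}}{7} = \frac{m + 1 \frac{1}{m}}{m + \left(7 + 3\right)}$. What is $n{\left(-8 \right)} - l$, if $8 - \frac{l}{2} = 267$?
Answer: $\frac{9527}{16} \approx 595.44$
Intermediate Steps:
$l = -518$ ($l = 16 - 534 = -518$)
$n{\left(m \right)} = 49 - \frac{7 \left(m + \frac{1}{m}\right)}{10 + m}$ ($n{\left(m \right)} = 49 - 7 \frac{m + 1 \frac{1}{m}}{m + \left(7 + 3\right)} = 49 - 7 \frac{m + \frac{1}{m}}{m + 10} = 49 - 7 \frac{m + \frac{1}{m}}{10 + m} = 49 - \frac{7 \left(m + \frac{1}{m}\right)}{10 + m}$)
$n{\left(-8 \right)} - l = \frac{7 \left(-1 + 6 \left(-8\right)^{2} + 70 \left(-8\right)\right)}{\left(-8\right) \left(10 - 8\right)} - -518 = 7 \left(- \frac{1}{8}\right) \frac{1}{2} \left(-1 + 6 \cdot 64 - 560\right) + 518 = 7 \left(- \frac{1}{8}\right) \frac{1}{2} \left(-1 + 384 - 560\right) + 518 = 7 \left(- \frac{1}{8}\right) \frac{1}{2} \left(-177\right) + 518 = \frac{1239}{16} + 518 = \frac{9527}{16}$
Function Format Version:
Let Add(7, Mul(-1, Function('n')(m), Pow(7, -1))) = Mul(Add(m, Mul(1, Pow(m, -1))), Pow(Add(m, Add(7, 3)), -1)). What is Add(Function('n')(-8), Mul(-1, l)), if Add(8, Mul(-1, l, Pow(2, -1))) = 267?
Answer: Rational(9527, 16) ≈ 595.44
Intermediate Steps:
l = -518 (l = Add(16, Mul(-2, 267)) = Add(16, -534) = -518)
Function('n')(m) = Add(49, Mul(-7, Pow(Add(10, m), -1), Add(m, Pow(m, -1)))) (Function('n')(m) = Add(49, Mul(-7, Mul(Add(m, Mul(1, Pow(m, -1))), Pow(Add(m, Add(7, 3)), -1)))) = Add(49, Mul(-7, Mul(Add(m, Pow(m, -1)), Pow(Add(m, 10), -1)))) = Add(49, Mul(-7, Mul(Add(m, Pow(m, -1)), Pow(Add(10, m), -1)))) = Add(49, Mul(-7, Mul(Pow(Add(10, m), -1), Add(m, Pow(m, -1))))) = Add(49, Mul(-7, Pow(Add(10, m), -1), Add(m, Pow(m, -1)))))
Add(Function('n')(-8), Mul(-1, l)) = Add(Mul(7, Pow(-8, -1), Pow(Add(10, -8), -1), Add(-1, Mul(6, Pow(-8, 2)), Mul(70, -8))), Mul(-1, -518)) = Add(Mul(7, Rational(-1, 8), Pow(2, -1), Add(-1, Mul(6, 64), -560)), 518) = Add(Mul(7, Rational(-1, 8), Rational(1, 2), Add(-1, 384, -560)), 518) = Add(Mul(7, Rational(-1, 8), Rational(1, 2), -177), 518) = Add(Rational(1239, 16), 518) = Rational(9527, 16)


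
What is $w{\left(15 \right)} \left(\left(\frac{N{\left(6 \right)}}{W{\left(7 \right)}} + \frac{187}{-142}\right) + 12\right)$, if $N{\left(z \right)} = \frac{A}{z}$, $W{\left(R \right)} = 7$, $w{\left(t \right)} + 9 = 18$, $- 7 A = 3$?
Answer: $\frac{334179}{3479} \approx 96.056$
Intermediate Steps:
$A = - \frac{3}{7}$ ($A = \left(- \frac{1}{7}\right) 3 = - \frac{3}{7} \approx -0.42857$)
$w{\left(t \right)} = 9$ ($w{\left(t \right)} = -9 + 18 = 9$)
$N{\left(z \right)} = - \frac{3}{7 z}$
$w{\left(15 \right)} \left(\left(\frac{N{\left(6 \right)}}{W{\left(7 \right)}} + \frac{187}{-142}\right) + 12\right) = 9 \left(\left(\frac{\left(- \frac{3}{7}\right) \frac{1}{6}}{7} + \frac{187}{-142}\right) + 12\right) = 9 \left(\left(\left(- \frac{3}{7}\right) \frac{1}{6} \cdot \frac{1}{7} + 187 \left(- \frac{1}{142}\right)\right) + 12\right) = 9 \left(\left(\left(- \frac{1}{14}\right) \frac{1}{7} - \frac{187}{142}\right) + 12\right) = 9 \left(\left(- \frac{1}{98} - \frac{187}{142}\right) + 12\right) = 9 \left(- \frac{4617}{3479} + 12\right) = 9 \cdot \frac{37131}{3479} = \frac{334179}{3479}$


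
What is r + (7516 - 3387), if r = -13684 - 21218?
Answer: -30773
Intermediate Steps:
r = -34902
r + (7516 - 3387) = -34902 + (7516 - 3387) = -34902 + 4129 = -30773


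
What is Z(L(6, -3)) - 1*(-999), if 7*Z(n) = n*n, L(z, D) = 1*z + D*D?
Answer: 7218/7 ≈ 1031.1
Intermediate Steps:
L(z, D) = z + D²
Z(n) = n²/7 (Z(n) = (n*n)/7 = n²/7)
Z(L(6, -3)) - 1*(-999) = (6 + (-3)²)²/7 - 1*(-999) = (6 + 9)²/7 + 999 = (⅐)*15² + 999 = (⅐)*225 + 999 = 225/7 + 999 = 7218/7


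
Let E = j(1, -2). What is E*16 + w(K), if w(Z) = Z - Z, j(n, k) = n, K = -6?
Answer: 16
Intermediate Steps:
w(Z) = 0
E = 1
E*16 + w(K) = 1*16 + 0 = 16 + 0 = 16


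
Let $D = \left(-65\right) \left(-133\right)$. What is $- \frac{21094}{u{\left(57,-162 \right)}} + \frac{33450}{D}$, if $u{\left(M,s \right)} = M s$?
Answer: $\frac{2585447}{420147} \approx 6.1537$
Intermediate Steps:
$D = 8645$
$- \frac{21094}{u{\left(57,-162 \right)}} + \frac{33450}{D} = - \frac{21094}{57 \left(-162\right)} + \frac{33450}{8645} = - \frac{21094}{-9234} + 33450 \cdot \frac{1}{8645} = \left(-21094\right) \left(- \frac{1}{9234}\right) + \frac{6690}{1729} = \frac{10547}{4617} + \frac{6690}{1729} = \frac{2585447}{420147}$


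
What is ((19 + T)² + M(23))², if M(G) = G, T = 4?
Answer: 304704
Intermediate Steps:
((19 + T)² + M(23))² = ((19 + 4)² + 23)² = (23² + 23)² = (529 + 23)² = 552² = 304704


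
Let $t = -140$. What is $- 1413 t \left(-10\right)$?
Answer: $-1978200$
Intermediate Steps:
$- 1413 t \left(-10\right) = - 1413 \left(\left(-140\right) \left(-10\right)\right) = \left(-1413\right) 1400 = -1978200$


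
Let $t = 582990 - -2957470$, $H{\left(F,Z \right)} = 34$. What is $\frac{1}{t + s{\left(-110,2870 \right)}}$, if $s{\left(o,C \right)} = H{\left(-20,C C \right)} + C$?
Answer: $\frac{1}{3543364} \approx 2.8222 \cdot 10^{-7}$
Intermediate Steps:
$s{\left(o,C \right)} = 34 + C$
$t = 3540460$ ($t = 582990 + 2957470 = 3540460$)
$\frac{1}{t + s{\left(-110,2870 \right)}} = \frac{1}{3540460 + \left(34 + 2870\right)} = \frac{1}{3540460 + 2904} = \frac{1}{3543364}$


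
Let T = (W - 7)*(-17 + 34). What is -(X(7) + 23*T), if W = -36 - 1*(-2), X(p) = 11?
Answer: 16020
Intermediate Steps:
W = -34 (W = -36 + 2 = -34)
T = -697 (T = (-34 - 7)*(-17 + 34) = -41*17 = -697)
-(X(7) + 23*T) = -(11 + 23*(-697)) = -(11 - 16031) = -1*(-16020) = 16020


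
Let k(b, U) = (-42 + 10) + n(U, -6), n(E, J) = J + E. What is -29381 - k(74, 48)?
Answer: -29391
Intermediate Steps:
n(E, J) = E + J
k(b, U) = -38 + U (k(b, U) = (-42 + 10) + (U - 6) = -32 + (-6 + U) = -38 + U)
-29381 - k(74, 48) = -29381 - (-38 + 48) = -29381 - 1*10 = -29381 - 10 = -29391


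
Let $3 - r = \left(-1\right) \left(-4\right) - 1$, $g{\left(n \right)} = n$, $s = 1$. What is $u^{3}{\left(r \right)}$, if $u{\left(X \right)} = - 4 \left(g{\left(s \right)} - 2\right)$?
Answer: $64$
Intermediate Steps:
$r = 0$ ($r = 3 - \left(\left(-1\right) \left(-4\right) - 1\right) = 3 - \left(4 - 1\right) = 3 - 3 = 0$)
$u{\left(X \right)} = 4$ ($u{\left(X \right)} = - 4 \left(1 - 2\right) = \left(-4\right) \left(-1\right) = 4$)
$u^{3}{\left(r \right)} = 4^{3} = 64$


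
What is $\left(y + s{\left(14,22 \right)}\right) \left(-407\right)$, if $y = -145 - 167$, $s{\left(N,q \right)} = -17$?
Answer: $133903$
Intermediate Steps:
$y = -312$
$\left(y + s{\left(14,22 \right)}\right) \left(-407\right) = \left(-312 - 17\right) \left(-407\right) = \left(-329\right) \left(-407\right) = 133903$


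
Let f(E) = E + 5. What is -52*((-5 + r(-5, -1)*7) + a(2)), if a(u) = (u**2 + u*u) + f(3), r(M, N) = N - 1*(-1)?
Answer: -572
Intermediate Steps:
r(M, N) = 1 + N (r(M, N) = N + 1 = 1 + N)
f(E) = 5 + E
a(u) = 8 + 2*u**2 (a(u) = (u**2 + u*u) + (5 + 3) = (u**2 + u**2) + 8 = 2*u**2 + 8 = 8 + 2*u**2)
-52*((-5 + r(-5, -1)*7) + a(2)) = -52*((-5 + (1 - 1)*7) + (8 + 2*2**2)) = -52*((-5 + 0*7) + (8 + 2*4)) = -52*((-5 + 0) + (8 + 8)) = -52*(-5 + 16) = -52*11 = -572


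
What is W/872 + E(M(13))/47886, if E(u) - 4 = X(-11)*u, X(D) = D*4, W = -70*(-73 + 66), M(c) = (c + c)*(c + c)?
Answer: -617285/10439148 ≈ -0.059132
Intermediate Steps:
M(c) = 4*c² (M(c) = (2*c)*(2*c) = 4*c²)
W = 490 (W = -70*(-7) = 490)
X(D) = 4*D
E(u) = 4 - 44*u (E(u) = 4 + (4*(-11))*u = 4 - 44*u)
W/872 + E(M(13))/47886 = 490/872 + (4 - 176*13²)/47886 = 490*(1/872) + (4 - 176*169)*(1/47886) = 245/436 + (4 - 44*676)*(1/47886) = 245/436 + (4 - 29744)*(1/47886) = 245/436 - 29740*1/47886 = 245/436 - 14870/23943 = -617285/10439148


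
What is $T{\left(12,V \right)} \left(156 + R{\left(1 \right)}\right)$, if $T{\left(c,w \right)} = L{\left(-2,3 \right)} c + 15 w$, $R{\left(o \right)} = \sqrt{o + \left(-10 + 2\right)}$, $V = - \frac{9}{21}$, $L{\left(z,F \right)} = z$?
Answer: $- \frac{33228}{7} - \frac{213 i \sqrt{7}}{7} \approx -4746.9 - 80.506 i$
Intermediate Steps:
$V = - \frac{3}{7}$ ($V = \left(-9\right) \frac{1}{21} = - \frac{3}{7} \approx -0.42857$)
$R{\left(o \right)} = \sqrt{-8 + o}$ ($R{\left(o \right)} = \sqrt{o - 8} = \sqrt{-8 + o}$)
$T{\left(c,w \right)} = - 2 c + 15 w$
$T{\left(12,V \right)} \left(156 + R{\left(1 \right)}\right) = \left(\left(-2\right) 12 + 15 \left(- \frac{3}{7}\right)\right) \left(156 + \sqrt{-8 + 1}\right) = \left(-24 - \frac{45}{7}\right) \left(156 + \sqrt{-7}\right) = - \frac{213 \left(156 + i \sqrt{7}\right)}{7} = - \frac{33228}{7} - \frac{213 i \sqrt{7}}{7}$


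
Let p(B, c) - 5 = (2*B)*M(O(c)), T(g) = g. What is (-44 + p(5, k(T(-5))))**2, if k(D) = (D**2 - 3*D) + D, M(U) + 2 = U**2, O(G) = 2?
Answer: 361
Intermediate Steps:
M(U) = -2 + U**2
k(D) = D**2 - 2*D
p(B, c) = 5 + 4*B (p(B, c) = 5 + (2*B)*(-2 + 2**2) = 5 + (2*B)*(-2 + 4) = 5 + (2*B)*2 = 5 + 4*B)
(-44 + p(5, k(T(-5))))**2 = (-44 + (5 + 4*5))**2 = (-44 + (5 + 20))**2 = (-44 + 25)**2 = (-19)**2 = 361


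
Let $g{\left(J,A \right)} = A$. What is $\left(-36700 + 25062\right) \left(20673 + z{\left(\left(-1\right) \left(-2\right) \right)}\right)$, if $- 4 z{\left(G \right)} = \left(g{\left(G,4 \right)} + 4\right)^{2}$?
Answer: $-240406166$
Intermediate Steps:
$z{\left(G \right)} = -16$ ($z{\left(G \right)} = - \frac{\left(4 + 4\right)^{2}}{4} = - \frac{8^{2}}{4} = \left(- \frac{1}{4}\right) 64 = -16$)
$\left(-36700 + 25062\right) \left(20673 + z{\left(\left(-1\right) \left(-2\right) \right)}\right) = \left(-36700 + 25062\right) \left(20673 - 16\right) = \left(-11638\right) 20657 = -240406166$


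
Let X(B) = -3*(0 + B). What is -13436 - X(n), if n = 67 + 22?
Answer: -13169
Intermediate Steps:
n = 89
X(B) = -3*B
-13436 - X(n) = -13436 - (-3)*89 = -13436 - 1*(-267) = -13436 + 267 = -13169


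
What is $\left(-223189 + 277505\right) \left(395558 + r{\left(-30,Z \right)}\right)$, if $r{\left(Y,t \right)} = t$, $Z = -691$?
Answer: $21447595972$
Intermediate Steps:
$\left(-223189 + 277505\right) \left(395558 + r{\left(-30,Z \right)}\right) = \left(-223189 + 277505\right) \left(395558 - 691\right) = 54316 \cdot 394867 = 21447595972$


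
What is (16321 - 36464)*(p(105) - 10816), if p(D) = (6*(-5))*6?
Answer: 221492428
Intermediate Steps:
p(D) = -180 (p(D) = -30*6 = -180)
(16321 - 36464)*(p(105) - 10816) = (16321 - 36464)*(-180 - 10816) = -20143*(-10996) = 221492428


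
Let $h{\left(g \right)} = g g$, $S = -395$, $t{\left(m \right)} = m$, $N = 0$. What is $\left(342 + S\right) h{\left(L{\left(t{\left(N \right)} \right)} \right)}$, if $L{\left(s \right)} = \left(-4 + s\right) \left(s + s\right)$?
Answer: $0$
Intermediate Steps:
$L{\left(s \right)} = 2 s \left(-4 + s\right)$ ($L{\left(s \right)} = \left(-4 + s\right) 2 s = 2 s \left(-4 + s\right)$)
$h{\left(g \right)} = g^{2}$
$\left(342 + S\right) h{\left(L{\left(t{\left(N \right)} \right)} \right)} = \left(342 - 395\right) \left(2 \cdot 0 \left(-4 + 0\right)\right)^{2} = - 53 \left(2 \cdot 0 \left(-4\right)\right)^{2} = - 53 \cdot 0^{2} = \left(-53\right) 0 = 0$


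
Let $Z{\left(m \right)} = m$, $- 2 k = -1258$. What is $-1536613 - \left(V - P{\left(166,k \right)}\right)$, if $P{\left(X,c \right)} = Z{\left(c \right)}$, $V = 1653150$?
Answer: $-3189134$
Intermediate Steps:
$k = 629$ ($k = \left(- \frac{1}{2}\right) \left(-1258\right) = 629$)
$P{\left(X,c \right)} = c$
$-1536613 - \left(V - P{\left(166,k \right)}\right) = -1536613 - \left(1653150 - 629\right) = -1536613 - 1652521 = -3189134$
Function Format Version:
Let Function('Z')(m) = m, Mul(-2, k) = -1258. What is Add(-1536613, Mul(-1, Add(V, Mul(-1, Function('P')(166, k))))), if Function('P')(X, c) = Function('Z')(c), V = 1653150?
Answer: -3189134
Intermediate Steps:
k = 629 (k = Mul(Rational(-1, 2), -1258) = 629)
Function('P')(X, c) = c
Add(-1536613, Mul(-1, Add(V, Mul(-1, Function('P')(166, k))))) = Add(-1536613, Mul(-1, Add(1653150, Mul(-1, 629)))) = Add(-1536613, Mul(-1, Add(1653150, -629))) = Add(-1536613, Mul(-1, 1652521)) = Add(-1536613, -1652521) = -3189134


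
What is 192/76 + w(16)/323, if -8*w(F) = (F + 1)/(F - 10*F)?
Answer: 55297/21888 ≈ 2.5264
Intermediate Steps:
w(F) = (1 + F)/(72*F) (w(F) = -(F + 1)/(8*(F - 10*F)) = -(1 + F)/(8*((-9*F))) = -(1 + F)*(-1/(9*F))/8 = -(-1)*(1 + F)/(72*F) = (1 + F)/(72*F))
192/76 + w(16)/323 = 192/76 + ((1/72)*(1 + 16)/16)/323 = 192*(1/76) + ((1/72)*(1/16)*17)*(1/323) = 48/19 + (17/1152)*(1/323) = 48/19 + 1/21888 = 55297/21888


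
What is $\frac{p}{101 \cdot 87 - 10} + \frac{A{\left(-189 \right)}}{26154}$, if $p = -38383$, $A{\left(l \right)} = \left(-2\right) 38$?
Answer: $- \frac{3834107}{876159} \approx -4.376$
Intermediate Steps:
$A{\left(l \right)} = -76$
$\frac{p}{101 \cdot 87 - 10} + \frac{A{\left(-189 \right)}}{26154} = - \frac{38383}{101 \cdot 87 - 10} - \frac{76}{26154} = - \frac{38383}{8787 - 10} - \frac{38}{13077} = - \frac{38383}{8777} - \frac{38}{13077} = \left(-38383\right) \frac{1}{8777} - \frac{38}{13077} = - \frac{293}{67} - \frac{38}{13077} = - \frac{3834107}{876159}$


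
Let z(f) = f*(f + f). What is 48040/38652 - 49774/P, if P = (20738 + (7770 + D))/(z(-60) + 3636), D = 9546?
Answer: -2605646151446/183857901 ≈ -14172.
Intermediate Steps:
z(f) = 2*f² (z(f) = f*(2*f) = 2*f²)
P = 19027/5418 (P = (20738 + (7770 + 9546))/(2*(-60)² + 3636) = (20738 + 17316)/(2*3600 + 3636) = 38054/(7200 + 3636) = 38054/10836 = 38054*(1/10836) = 19027/5418 ≈ 3.5118)
48040/38652 - 49774/P = 48040/38652 - 49774/19027/5418 = 48040*(1/38652) - 49774*5418/19027 = 12010/9663 - 269675532/19027 = -2605646151446/183857901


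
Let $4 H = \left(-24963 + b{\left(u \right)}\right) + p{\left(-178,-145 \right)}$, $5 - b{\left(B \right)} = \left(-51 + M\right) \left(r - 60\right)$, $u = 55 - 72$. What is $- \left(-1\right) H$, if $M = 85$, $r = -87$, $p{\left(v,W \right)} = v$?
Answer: $- \frac{10069}{2} \approx -5034.5$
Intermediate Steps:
$u = -17$
$b{\left(B \right)} = 5003$ ($b{\left(B \right)} = 5 - \left(-51 + 85\right) \left(-87 - 60\right) = 5 - 34 \left(-147\right) = 5 - -4998 = 5 + 4998 = 5003$)
$H = - \frac{10069}{2}$ ($H = \frac{\left(-24963 + 5003\right) - 178}{4} = \frac{-19960 - 178}{4} = \frac{1}{4} \left(-20138\right) = - \frac{10069}{2} \approx -5034.5$)
$- \left(-1\right) H = - \frac{\left(-1\right) \left(-10069\right)}{2} = \left(-1\right) \frac{10069}{2} = - \frac{10069}{2}$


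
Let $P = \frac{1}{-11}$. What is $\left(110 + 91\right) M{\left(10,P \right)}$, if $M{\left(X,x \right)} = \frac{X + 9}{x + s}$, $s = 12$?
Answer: $\frac{42009}{131} \approx 320.68$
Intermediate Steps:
$P = - \frac{1}{11} \approx -0.090909$
$M{\left(X,x \right)} = \frac{9 + X}{12 + x}$ ($M{\left(X,x \right)} = \frac{X + 9}{x + 12} = \frac{9 + X}{12 + x}$)
$\left(110 + 91\right) M{\left(10,P \right)} = \left(110 + 91\right) \frac{9 + 10}{12 - \frac{1}{11}} = 201 \frac{1}{\frac{131}{11}} \cdot 19 = 201 \cdot \frac{11}{131} \cdot 19 = 201 \cdot \frac{209}{131} = \frac{42009}{131}$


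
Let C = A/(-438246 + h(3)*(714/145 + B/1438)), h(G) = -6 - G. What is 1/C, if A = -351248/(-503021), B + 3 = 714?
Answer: -45970506642888963/73238720480 ≈ -6.2768e+5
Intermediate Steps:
B = 711 (B = -3 + 714 = 711)
A = 351248/503021 (A = -351248*(-1/503021) = 351248/503021 ≈ 0.69828)
C = -73238720480/45970506642888963 (C = 351248/(503021*(-438246 + (-6 - 1*3)*(714/145 + 711/1438))) = 351248/(503021*(-438246 + (-6 - 3)*(714*(1/145) + 711*(1/1438)))) = 351248/(503021*(-438246 - 9*(714/145 + 711/1438))) = 351248/(503021*(-438246 - 9*1129827/208510)) = 351248/(503021*(-438246 - 10168443/208510)) = 351248/(503021*(-91388841903/208510)) = (351248/503021)*(-208510/91388841903) = -73238720480/45970506642888963 ≈ -1.5932e-6)
1/C = 1/(-73238720480/45970506642888963) = -45970506642888963/73238720480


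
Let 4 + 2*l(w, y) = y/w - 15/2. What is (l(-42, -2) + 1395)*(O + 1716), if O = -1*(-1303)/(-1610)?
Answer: 322259270443/135240 ≈ 2.3829e+6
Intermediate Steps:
O = -1303/1610 (O = 1303*(-1/1610) = -1303/1610 ≈ -0.80932)
l(w, y) = -23/4 + y/(2*w) (l(w, y) = -2 + (y/w - 15/2)/2 = -2 + (-15/2 + y/w)/2 = -2 + (-15/4 + y/(2*w)) = -23/4 + y/(2*w))
(l(-42, -2) + 1395)*(O + 1716) = ((-23/4 + (½)*(-2)/(-42)) + 1395)*(-1303/1610 + 1716) = ((-23/4 + (½)*(-2)*(-1/42)) + 1395)*(2761457/1610) = ((-23/4 + 1/42) + 1395)*(2761457/1610) = (-481/84 + 1395)*(2761457/1610) = (116699/84)*(2761457/1610) = 322259270443/135240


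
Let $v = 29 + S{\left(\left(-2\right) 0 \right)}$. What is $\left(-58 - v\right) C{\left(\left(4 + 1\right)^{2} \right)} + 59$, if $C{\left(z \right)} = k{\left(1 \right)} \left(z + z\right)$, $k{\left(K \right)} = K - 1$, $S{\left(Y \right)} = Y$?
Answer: $59$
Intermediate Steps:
$k{\left(K \right)} = -1 + K$
$v = 29$ ($v = 29 - 0 = 29 + 0 = 29$)
$C{\left(z \right)} = 0$ ($C{\left(z \right)} = \left(-1 + 1\right) \left(z + z\right) = 0 \cdot 2 z = 0$)
$\left(-58 - v\right) C{\left(\left(4 + 1\right)^{2} \right)} + 59 = \left(-58 - 29\right) 0 + 59 = \left(-87\right) 0 + 59 = 0 + 59 = 59$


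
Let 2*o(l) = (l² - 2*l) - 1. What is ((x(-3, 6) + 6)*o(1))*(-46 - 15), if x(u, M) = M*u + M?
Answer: -366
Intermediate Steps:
x(u, M) = M + M*u
o(l) = -½ + l²/2 - l (o(l) = ((l² - 2*l) - 1)/2 = (-1 + l² - 2*l)/2 = -½ + l²/2 - l)
((x(-3, 6) + 6)*o(1))*(-46 - 15) = ((6*(1 - 3) + 6)*(-½ + (½)*1² - 1*1))*(-46 - 15) = ((6*(-2) + 6)*(-½ + (½)*1 - 1))*(-61) = ((-12 + 6)*(-½ + ½ - 1))*(-61) = -6*(-1)*(-61) = 6*(-61) = -366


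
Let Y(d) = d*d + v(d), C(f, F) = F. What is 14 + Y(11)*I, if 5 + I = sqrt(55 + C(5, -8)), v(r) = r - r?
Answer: -591 + 121*sqrt(47) ≈ 238.53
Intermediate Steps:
v(r) = 0
I = -5 + sqrt(47) (I = -5 + sqrt(55 - 8) = -5 + sqrt(47) ≈ 1.8557)
Y(d) = d**2 (Y(d) = d*d + 0 = d**2 + 0 = d**2)
14 + Y(11)*I = 14 + 11**2*(-5 + sqrt(47)) = 14 + 121*(-5 + sqrt(47)) = 14 + (-605 + 121*sqrt(47)) = -591 + 121*sqrt(47)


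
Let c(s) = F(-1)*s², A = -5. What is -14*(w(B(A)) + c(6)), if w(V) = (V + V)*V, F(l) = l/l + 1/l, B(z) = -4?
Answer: -448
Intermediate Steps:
F(l) = 1 + 1/l
w(V) = 2*V² (w(V) = (2*V)*V = 2*V²)
c(s) = 0 (c(s) = ((1 - 1)/(-1))*s² = (-1*0)*s² = 0*s² = 0)
-14*(w(B(A)) + c(6)) = -14*(2*(-4)² + 0) = -14*(2*16 + 0) = -14*(32 + 0) = -14*32 = -448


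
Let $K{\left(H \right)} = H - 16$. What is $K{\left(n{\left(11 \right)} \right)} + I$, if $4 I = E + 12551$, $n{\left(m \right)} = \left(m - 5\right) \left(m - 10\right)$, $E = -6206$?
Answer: $\frac{6305}{4} \approx 1576.3$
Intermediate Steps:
$n{\left(m \right)} = \left(-10 + m\right) \left(-5 + m\right)$ ($n{\left(m \right)} = \left(-5 + m\right) \left(-10 + m\right) = \left(-10 + m\right) \left(-5 + m\right)$)
$K{\left(H \right)} = -16 + H$
$I = \frac{6345}{4}$ ($I = \frac{-6206 + 12551}{4} = \frac{1}{4} \cdot 6345 = \frac{6345}{4} \approx 1586.3$)
$K{\left(n{\left(11 \right)} \right)} + I = \left(-16 + \left(50 + 11^{2} - 165\right)\right) + \frac{6345}{4} = \left(-16 + \left(50 + 121 - 165\right)\right) + \frac{6345}{4} = \left(-16 + 6\right) + \frac{6345}{4} = -10 + \frac{6345}{4} = \frac{6305}{4}$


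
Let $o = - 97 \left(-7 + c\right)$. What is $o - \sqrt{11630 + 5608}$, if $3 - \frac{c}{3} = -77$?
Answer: $-22601 - 13 \sqrt{102} \approx -22732.0$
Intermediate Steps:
$c = 240$ ($c = 9 - -231 = 9 + 231 = 240$)
$o = -22601$ ($o = - 97 \left(-7 + 240\right) = \left(-97\right) 233 = -22601$)
$o - \sqrt{11630 + 5608} = -22601 - \sqrt{11630 + 5608} = -22601 - \sqrt{17238} = -22601 - 13 \sqrt{102}$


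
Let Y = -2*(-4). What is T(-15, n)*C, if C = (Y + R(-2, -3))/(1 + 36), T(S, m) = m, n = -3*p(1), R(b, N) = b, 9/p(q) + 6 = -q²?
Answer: 162/259 ≈ 0.62548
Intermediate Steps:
p(q) = 9/(-6 - q²)
n = 27/7 (n = -(-27)/(6 + 1²) = -(-27)/(6 + 1) = -(-27)/7 = -3*(-9/7) = 27/7 ≈ 3.8571)
Y = 8
C = 6/37 (C = (8 - 2)/(1 + 36) = 6/37 ≈ 0.16216)
T(-15, n)*C = (27/7)*(6/37) = 162/259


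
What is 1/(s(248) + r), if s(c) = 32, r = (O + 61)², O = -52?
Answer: 1/113 ≈ 0.0088496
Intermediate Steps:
r = 81 (r = (-52 + 61)² = 9² = 81)
1/(s(248) + r) = 1/(32 + 81) = 1/113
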